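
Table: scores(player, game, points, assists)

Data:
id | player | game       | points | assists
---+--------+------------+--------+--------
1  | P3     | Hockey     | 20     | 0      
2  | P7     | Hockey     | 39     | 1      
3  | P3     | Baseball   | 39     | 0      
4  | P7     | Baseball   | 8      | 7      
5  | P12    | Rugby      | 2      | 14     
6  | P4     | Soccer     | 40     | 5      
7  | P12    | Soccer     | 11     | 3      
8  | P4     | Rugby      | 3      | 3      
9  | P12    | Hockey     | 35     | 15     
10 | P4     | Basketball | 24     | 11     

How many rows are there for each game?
SELECT game, COUNT(*) as count
FROM scores
GROUP BY game

Result:
  Baseball: 2
  Basketball: 1
  Hockey: 3
  Rugby: 2
  Soccer: 2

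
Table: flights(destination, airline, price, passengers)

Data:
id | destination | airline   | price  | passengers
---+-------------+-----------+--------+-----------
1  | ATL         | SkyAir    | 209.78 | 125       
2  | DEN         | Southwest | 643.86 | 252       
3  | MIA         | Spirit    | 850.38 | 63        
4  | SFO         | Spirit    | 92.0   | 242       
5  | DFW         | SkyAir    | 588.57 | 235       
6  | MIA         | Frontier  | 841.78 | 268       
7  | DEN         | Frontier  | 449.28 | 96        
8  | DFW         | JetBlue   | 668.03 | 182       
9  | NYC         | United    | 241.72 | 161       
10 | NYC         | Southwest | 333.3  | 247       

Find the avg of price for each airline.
SELECT airline, AVG(price) as result
FROM flights
GROUP BY airline

Result:
  Frontier: 645.53
  JetBlue: 668.03
  SkyAir: 399.18
  Southwest: 488.58
  Spirit: 471.19
  United: 241.72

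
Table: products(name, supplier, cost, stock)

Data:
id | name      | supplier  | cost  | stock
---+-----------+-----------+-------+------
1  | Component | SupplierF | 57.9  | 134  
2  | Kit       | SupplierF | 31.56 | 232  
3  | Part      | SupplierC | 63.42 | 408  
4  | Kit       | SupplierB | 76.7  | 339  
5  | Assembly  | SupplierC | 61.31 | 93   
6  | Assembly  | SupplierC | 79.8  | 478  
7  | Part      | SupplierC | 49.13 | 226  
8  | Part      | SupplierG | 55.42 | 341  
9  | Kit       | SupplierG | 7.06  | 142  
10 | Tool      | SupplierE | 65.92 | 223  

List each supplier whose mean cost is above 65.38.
SELECT supplier, AVG(cost)
FROM products
GROUP BY supplier
HAVING AVG(cost) > 65.38

Result:
  SupplierB: avg=76.70
  SupplierE: avg=65.92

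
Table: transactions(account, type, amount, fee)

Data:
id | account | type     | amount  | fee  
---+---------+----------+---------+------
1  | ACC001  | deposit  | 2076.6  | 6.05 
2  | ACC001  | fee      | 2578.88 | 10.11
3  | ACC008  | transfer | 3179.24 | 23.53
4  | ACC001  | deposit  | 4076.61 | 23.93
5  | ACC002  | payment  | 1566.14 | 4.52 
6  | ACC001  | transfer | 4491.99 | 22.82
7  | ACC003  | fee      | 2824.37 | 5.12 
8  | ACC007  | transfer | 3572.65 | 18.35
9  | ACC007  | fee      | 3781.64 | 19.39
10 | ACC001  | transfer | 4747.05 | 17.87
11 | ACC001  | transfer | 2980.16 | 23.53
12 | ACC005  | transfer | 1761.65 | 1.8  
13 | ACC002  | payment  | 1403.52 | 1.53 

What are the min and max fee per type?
SELECT type, MIN(fee), MAX(fee)
FROM transactions
GROUP BY type

Result:
  deposit: min=6.05, max=23.93
  fee: min=5.12, max=19.39
  payment: min=1.53, max=4.52
  transfer: min=1.80, max=23.53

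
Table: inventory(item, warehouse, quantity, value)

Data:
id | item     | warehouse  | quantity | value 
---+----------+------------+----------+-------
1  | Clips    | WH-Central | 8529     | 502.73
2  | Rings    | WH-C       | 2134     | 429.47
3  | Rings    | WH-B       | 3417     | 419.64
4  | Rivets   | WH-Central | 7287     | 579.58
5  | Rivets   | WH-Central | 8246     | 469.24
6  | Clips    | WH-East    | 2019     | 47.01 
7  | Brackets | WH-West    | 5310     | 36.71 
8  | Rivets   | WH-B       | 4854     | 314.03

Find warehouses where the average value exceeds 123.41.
SELECT warehouse, AVG(value)
FROM inventory
GROUP BY warehouse
HAVING AVG(value) > 123.41

Result:
  WH-B: avg=366.84
  WH-C: avg=429.47
  WH-Central: avg=517.18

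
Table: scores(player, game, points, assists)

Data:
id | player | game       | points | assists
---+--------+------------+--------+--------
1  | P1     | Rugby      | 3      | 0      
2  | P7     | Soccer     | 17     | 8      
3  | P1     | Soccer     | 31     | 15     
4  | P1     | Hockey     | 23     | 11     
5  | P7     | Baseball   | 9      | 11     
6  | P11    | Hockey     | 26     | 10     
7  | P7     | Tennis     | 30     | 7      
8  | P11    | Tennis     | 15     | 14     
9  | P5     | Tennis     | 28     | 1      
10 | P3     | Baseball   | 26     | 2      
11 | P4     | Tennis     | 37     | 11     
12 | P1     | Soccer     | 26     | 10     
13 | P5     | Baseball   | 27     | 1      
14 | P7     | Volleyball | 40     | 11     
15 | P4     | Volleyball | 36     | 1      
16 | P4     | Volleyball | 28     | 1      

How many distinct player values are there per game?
SELECT game, COUNT(DISTINCT player)
FROM scores
GROUP BY game

Result:
  Baseball: 3 distinct
  Hockey: 2 distinct
  Rugby: 1 distinct
  Soccer: 2 distinct
  Tennis: 4 distinct
  Volleyball: 2 distinct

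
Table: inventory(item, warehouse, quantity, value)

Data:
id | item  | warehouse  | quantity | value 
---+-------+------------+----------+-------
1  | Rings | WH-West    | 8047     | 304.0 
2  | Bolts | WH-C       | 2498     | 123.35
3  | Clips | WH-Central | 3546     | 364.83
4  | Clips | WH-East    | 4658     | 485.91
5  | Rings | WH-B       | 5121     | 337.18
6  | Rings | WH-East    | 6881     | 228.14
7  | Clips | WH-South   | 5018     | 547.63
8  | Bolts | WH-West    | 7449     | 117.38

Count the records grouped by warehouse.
SELECT warehouse, COUNT(*) as count
FROM inventory
GROUP BY warehouse

Result:
  WH-B: 1
  WH-C: 1
  WH-Central: 1
  WH-East: 2
  WH-South: 1
  WH-West: 2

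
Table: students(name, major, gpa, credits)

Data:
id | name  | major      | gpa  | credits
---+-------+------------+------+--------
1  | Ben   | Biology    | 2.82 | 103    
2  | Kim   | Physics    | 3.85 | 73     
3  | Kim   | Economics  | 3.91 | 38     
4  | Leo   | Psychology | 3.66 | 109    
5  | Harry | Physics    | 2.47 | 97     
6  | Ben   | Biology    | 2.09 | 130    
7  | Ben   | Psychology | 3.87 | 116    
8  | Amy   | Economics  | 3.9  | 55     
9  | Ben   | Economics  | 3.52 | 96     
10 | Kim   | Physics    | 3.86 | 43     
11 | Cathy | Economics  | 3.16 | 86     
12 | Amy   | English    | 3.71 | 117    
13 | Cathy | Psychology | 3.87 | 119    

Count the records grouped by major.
SELECT major, COUNT(*) as count
FROM students
GROUP BY major

Result:
  Biology: 2
  Economics: 4
  English: 1
  Physics: 3
  Psychology: 3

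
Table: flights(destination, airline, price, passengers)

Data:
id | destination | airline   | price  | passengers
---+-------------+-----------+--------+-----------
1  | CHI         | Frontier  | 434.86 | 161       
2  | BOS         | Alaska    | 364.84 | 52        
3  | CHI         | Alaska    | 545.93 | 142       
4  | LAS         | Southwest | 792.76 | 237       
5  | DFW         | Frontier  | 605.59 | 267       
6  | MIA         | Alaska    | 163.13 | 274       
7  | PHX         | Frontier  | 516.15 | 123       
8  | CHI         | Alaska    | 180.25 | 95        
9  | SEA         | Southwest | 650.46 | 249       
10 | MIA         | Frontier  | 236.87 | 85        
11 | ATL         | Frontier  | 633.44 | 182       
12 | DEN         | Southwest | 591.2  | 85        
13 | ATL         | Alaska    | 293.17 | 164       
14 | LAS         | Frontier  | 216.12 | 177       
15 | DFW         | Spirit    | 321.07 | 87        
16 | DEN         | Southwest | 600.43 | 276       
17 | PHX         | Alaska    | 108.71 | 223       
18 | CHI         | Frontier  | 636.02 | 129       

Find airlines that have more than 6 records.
SELECT airline, COUNT(*) as cnt
FROM flights
GROUP BY airline
HAVING COUNT(*) > 6

Result:
  Frontier: 7

Note: HAVING filters groups after aggregation, WHERE filters rows before.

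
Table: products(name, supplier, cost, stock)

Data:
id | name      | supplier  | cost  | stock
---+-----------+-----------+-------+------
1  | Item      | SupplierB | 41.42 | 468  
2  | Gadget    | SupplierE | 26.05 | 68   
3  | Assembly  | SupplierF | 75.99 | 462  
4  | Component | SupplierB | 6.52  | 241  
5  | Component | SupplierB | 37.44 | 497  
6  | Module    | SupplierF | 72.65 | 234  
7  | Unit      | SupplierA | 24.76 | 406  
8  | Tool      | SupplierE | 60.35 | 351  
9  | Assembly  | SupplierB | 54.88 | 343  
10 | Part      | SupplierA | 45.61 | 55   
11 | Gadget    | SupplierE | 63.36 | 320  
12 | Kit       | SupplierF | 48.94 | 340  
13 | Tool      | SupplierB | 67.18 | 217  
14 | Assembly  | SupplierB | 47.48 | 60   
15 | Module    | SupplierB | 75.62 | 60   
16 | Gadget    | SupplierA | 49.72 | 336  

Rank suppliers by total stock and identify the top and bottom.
SELECT supplier, SUM(stock)
FROM products
GROUP BY supplier
ORDER BY SUM(stock)

All groups:
  SupplierE: 739
  SupplierA: 797
  SupplierF: 1036
  SupplierB: 1886

Highest: SupplierB (1886)
Lowest: SupplierE (739)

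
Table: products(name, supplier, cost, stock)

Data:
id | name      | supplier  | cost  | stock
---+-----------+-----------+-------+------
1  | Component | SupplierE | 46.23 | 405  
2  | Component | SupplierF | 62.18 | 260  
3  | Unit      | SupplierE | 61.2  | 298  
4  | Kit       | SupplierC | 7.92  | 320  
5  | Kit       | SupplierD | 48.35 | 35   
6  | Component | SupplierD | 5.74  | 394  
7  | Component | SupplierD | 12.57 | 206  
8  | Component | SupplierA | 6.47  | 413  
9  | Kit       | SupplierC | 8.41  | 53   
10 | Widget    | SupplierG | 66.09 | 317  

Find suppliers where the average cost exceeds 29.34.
SELECT supplier, AVG(cost)
FROM products
GROUP BY supplier
HAVING AVG(cost) > 29.34

Result:
  SupplierE: avg=53.72
  SupplierF: avg=62.18
  SupplierG: avg=66.09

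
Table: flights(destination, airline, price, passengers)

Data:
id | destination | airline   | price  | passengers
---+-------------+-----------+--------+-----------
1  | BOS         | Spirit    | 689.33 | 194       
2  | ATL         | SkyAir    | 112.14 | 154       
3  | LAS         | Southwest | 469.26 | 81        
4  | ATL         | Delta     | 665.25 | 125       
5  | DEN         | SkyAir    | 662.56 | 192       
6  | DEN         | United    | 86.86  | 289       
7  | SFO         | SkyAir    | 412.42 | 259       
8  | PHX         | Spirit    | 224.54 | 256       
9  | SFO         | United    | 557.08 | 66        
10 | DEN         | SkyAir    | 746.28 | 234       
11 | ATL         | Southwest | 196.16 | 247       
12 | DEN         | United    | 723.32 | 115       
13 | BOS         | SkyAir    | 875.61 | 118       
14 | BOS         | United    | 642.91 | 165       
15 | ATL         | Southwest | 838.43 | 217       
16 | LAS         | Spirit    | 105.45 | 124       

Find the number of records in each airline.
SELECT airline, COUNT(*) as count
FROM flights
GROUP BY airline

Result:
  Delta: 1
  SkyAir: 5
  Southwest: 3
  Spirit: 3
  United: 4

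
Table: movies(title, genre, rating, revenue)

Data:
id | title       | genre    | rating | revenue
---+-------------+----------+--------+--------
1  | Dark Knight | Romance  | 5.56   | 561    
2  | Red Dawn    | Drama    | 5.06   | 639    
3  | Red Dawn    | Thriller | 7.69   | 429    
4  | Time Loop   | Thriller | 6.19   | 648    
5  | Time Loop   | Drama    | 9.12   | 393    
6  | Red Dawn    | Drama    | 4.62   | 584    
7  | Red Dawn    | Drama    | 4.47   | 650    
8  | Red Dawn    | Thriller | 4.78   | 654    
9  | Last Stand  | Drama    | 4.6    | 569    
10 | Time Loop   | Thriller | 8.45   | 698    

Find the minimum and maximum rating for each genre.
SELECT genre, MIN(rating), MAX(rating)
FROM movies
GROUP BY genre

Result:
  Drama: min=4.47, max=9.12
  Romance: min=5.56, max=5.56
  Thriller: min=4.78, max=8.45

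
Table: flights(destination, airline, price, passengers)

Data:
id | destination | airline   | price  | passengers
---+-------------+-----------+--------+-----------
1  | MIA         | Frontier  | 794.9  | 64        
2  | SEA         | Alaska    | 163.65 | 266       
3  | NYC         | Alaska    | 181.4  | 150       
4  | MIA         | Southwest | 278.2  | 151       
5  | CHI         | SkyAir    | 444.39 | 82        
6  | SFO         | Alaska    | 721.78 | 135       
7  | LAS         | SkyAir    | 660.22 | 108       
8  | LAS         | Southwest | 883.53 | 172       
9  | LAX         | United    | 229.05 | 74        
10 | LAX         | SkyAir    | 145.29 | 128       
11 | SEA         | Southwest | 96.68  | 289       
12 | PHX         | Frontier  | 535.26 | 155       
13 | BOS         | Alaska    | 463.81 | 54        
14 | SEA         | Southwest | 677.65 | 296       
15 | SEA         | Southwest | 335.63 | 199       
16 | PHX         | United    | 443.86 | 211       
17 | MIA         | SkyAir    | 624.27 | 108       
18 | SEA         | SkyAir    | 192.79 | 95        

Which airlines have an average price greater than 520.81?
SELECT airline, AVG(price)
FROM flights
GROUP BY airline
HAVING AVG(price) > 520.81

Result:
  Frontier: avg=665.08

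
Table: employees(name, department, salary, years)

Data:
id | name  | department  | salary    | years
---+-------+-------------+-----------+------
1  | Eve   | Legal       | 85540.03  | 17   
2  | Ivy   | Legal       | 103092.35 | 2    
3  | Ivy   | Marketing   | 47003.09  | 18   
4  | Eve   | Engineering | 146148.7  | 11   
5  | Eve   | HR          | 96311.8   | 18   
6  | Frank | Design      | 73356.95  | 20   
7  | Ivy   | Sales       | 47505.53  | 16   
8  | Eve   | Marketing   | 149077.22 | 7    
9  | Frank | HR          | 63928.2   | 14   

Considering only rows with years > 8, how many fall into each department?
SELECT department, COUNT(*)
FROM employees
WHERE years > 8
GROUP BY department

Note: WHERE filters rows before grouping.

Result:
  Design: 1
  Engineering: 1
  HR: 2
  Legal: 1
  Marketing: 1
  Sales: 1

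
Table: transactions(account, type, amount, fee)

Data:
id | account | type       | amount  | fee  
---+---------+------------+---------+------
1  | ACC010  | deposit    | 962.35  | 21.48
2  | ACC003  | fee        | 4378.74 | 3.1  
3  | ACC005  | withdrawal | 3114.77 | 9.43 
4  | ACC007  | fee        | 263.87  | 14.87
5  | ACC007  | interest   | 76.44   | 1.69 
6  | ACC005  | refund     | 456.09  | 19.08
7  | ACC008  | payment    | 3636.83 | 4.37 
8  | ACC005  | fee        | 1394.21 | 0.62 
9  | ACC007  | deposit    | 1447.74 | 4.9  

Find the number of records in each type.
SELECT type, COUNT(*) as count
FROM transactions
GROUP BY type

Result:
  deposit: 2
  fee: 3
  interest: 1
  payment: 1
  refund: 1
  withdrawal: 1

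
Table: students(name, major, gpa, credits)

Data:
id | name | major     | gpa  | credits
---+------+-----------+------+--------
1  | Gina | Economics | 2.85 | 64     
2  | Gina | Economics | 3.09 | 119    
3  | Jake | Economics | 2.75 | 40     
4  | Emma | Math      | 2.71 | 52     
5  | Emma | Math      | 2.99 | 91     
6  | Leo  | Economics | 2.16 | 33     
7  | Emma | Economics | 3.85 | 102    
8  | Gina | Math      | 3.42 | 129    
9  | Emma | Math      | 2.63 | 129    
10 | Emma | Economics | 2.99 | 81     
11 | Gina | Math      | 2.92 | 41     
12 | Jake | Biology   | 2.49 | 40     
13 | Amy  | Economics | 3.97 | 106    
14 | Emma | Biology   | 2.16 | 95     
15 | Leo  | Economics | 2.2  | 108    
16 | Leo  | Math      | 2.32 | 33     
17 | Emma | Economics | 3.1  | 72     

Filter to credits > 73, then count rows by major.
SELECT major, COUNT(*)
FROM students
WHERE credits > 73
GROUP BY major

Note: WHERE filters rows before grouping.

Result:
  Biology: 1
  Economics: 5
  Math: 3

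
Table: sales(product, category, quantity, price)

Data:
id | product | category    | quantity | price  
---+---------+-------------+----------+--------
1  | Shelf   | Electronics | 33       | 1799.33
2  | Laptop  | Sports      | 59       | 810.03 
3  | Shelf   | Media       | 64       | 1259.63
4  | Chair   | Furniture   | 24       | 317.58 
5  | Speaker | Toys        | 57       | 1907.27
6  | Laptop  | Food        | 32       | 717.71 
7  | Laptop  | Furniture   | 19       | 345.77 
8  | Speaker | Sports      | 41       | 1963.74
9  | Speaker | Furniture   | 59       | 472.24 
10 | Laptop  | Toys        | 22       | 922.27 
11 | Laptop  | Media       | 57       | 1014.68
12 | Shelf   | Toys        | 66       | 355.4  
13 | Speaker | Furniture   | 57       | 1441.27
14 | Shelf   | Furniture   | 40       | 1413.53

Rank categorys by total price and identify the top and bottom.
SELECT category, SUM(price)
FROM sales
GROUP BY category
ORDER BY SUM(price)

All groups:
  Food: 717.71
  Electronics: 1799.33
  Media: 2274.31
  Sports: 2773.77
  Toys: 3184.94
  Furniture: 3990.39

Highest: Furniture (3990.39)
Lowest: Food (717.71)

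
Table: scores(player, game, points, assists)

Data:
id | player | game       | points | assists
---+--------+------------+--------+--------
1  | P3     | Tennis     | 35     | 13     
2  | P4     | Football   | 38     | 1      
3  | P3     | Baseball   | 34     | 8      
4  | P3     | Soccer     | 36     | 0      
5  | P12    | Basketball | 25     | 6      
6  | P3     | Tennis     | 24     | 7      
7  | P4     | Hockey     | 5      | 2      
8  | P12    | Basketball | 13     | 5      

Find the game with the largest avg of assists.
SELECT game, AVG(assists) as val
FROM scores
GROUP BY game
ORDER BY val DESC
LIMIT 1

Result: Tennis with avg(assists) = 10.00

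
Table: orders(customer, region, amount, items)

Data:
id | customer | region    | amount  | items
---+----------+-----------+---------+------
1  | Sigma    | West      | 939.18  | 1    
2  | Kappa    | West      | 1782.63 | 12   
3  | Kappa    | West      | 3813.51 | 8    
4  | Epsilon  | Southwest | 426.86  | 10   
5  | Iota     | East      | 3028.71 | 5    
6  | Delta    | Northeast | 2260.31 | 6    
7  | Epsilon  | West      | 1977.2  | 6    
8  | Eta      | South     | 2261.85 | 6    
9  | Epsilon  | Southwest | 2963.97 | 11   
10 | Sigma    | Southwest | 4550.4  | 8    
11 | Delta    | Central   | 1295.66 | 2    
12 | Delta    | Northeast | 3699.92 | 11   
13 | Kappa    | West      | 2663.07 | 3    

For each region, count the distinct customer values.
SELECT region, COUNT(DISTINCT customer)
FROM orders
GROUP BY region

Result:
  Central: 1 distinct
  East: 1 distinct
  Northeast: 1 distinct
  South: 1 distinct
  Southwest: 2 distinct
  West: 3 distinct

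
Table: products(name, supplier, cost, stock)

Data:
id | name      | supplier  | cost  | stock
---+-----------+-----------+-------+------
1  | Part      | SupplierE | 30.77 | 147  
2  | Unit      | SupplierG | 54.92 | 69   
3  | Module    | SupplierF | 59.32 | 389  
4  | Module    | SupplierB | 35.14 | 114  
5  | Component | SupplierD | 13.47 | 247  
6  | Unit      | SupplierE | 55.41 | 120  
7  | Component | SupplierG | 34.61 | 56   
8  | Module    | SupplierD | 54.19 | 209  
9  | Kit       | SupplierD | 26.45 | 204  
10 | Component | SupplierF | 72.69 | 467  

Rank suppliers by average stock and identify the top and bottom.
SELECT supplier, AVG(stock)
FROM products
GROUP BY supplier
ORDER BY AVG(stock)

All groups:
  SupplierG: 62.50
  SupplierB: 114.00
  SupplierE: 133.50
  SupplierD: 220.00
  SupplierF: 428.00

Highest: SupplierF (428.00)
Lowest: SupplierG (62.50)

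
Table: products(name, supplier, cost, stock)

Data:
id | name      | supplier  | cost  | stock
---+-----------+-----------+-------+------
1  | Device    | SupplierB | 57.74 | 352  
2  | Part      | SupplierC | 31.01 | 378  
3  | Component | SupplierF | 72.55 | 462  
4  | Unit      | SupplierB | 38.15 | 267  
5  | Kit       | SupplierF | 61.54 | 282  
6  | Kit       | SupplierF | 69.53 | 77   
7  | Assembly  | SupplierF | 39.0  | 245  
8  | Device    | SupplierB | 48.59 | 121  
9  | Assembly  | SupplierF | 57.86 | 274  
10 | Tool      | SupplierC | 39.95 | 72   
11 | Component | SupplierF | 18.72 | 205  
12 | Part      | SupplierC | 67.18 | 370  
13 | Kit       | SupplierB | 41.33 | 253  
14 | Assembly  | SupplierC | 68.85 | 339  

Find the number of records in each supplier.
SELECT supplier, COUNT(*) as count
FROM products
GROUP BY supplier

Result:
  SupplierB: 4
  SupplierC: 4
  SupplierF: 6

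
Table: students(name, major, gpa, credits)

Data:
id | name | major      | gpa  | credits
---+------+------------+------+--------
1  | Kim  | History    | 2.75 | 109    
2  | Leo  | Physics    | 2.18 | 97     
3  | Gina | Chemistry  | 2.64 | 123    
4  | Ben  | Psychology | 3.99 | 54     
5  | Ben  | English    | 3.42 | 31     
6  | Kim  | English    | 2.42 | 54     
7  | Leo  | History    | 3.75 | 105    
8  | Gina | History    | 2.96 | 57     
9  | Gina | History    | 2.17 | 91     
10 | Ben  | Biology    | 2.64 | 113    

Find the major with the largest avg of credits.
SELECT major, AVG(credits) as val
FROM students
GROUP BY major
ORDER BY val DESC
LIMIT 1

Result: Chemistry with avg(credits) = 123.00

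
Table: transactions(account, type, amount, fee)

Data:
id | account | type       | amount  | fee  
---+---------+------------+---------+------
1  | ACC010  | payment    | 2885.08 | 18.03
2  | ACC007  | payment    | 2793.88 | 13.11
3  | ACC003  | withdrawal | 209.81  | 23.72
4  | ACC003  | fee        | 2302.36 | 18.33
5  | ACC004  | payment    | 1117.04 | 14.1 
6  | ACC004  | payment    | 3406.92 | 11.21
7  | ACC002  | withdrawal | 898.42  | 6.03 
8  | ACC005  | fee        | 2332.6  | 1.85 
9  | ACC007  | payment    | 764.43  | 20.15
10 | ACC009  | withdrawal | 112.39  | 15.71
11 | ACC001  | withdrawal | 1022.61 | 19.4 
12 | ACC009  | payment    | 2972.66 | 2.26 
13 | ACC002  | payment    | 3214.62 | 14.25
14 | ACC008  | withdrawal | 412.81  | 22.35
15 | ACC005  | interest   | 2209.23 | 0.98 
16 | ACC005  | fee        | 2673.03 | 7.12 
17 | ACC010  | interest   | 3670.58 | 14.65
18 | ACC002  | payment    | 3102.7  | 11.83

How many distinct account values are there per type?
SELECT type, COUNT(DISTINCT account)
FROM transactions
GROUP BY type

Result:
  fee: 2 distinct
  interest: 2 distinct
  payment: 5 distinct
  withdrawal: 5 distinct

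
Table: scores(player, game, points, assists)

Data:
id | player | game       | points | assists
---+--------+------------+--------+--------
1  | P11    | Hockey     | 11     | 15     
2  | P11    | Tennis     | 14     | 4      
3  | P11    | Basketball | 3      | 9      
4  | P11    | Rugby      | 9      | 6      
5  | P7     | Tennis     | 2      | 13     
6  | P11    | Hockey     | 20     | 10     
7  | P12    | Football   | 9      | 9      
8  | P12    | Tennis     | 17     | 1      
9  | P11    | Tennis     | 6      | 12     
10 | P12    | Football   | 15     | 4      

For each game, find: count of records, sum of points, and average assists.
SELECT game,
       COUNT(*) as cnt,
       SUM(points) as total_points,
       AVG(assists) as avg_assists
FROM scores
GROUP BY game

Result:
  Basketball: 1 records, 3 total points, 9.00 avg assists
  Football: 2 records, 24 total points, 6.50 avg assists
  Hockey: 2 records, 31 total points, 12.50 avg assists
  Rugby: 1 records, 9 total points, 6.00 avg assists
  Tennis: 4 records, 39 total points, 7.50 avg assists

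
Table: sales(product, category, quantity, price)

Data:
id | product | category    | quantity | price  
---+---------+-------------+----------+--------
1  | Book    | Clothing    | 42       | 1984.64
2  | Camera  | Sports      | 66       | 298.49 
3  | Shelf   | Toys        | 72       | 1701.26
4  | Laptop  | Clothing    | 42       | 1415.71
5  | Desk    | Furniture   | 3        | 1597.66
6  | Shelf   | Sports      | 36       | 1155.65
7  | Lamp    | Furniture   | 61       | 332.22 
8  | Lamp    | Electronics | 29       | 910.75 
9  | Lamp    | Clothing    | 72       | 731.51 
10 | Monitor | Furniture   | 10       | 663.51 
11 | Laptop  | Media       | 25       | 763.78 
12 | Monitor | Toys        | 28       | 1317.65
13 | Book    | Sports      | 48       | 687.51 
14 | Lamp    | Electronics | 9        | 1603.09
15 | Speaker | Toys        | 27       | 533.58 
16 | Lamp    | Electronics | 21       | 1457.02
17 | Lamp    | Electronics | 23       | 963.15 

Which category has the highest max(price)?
SELECT category, MAX(price) as val
FROM sales
GROUP BY category
ORDER BY val DESC
LIMIT 1

Result: Clothing with max(price) = 1984.64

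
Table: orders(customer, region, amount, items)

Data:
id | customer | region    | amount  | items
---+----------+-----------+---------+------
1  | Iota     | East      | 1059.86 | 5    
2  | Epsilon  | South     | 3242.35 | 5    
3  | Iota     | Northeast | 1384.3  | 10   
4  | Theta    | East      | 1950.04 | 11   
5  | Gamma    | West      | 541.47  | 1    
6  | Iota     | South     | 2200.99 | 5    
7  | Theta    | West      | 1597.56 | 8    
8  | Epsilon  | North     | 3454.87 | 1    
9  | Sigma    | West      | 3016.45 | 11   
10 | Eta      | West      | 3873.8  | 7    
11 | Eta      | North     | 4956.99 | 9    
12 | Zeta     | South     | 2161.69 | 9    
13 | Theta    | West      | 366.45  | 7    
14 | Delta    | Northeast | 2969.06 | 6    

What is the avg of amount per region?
SELECT region, AVG(amount) as result
FROM orders
GROUP BY region

Result:
  East: 1504.95
  North: 4205.93
  Northeast: 2176.68
  South: 2535.01
  West: 1879.15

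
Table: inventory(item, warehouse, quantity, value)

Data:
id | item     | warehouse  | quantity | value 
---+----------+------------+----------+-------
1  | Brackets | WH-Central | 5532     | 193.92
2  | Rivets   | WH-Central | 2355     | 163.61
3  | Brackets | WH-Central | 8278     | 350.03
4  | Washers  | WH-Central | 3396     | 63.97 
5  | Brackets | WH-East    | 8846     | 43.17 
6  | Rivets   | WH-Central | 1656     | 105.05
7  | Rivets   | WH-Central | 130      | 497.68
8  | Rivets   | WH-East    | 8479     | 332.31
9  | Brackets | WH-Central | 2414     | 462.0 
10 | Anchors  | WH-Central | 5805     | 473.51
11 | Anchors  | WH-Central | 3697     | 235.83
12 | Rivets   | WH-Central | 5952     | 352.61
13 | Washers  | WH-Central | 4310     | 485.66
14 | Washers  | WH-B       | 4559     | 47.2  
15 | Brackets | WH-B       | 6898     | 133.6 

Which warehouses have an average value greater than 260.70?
SELECT warehouse, AVG(value)
FROM inventory
GROUP BY warehouse
HAVING AVG(value) > 260.70

Result:
  WH-Central: avg=307.62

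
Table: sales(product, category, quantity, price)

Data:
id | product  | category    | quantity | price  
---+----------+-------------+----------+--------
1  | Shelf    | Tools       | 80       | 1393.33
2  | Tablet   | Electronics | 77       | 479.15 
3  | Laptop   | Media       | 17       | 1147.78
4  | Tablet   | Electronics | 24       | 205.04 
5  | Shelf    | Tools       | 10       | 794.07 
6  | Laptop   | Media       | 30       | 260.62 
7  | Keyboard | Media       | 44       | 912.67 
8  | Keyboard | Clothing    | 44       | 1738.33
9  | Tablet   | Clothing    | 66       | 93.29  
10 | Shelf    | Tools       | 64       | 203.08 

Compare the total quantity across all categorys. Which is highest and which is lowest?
SELECT category, SUM(quantity)
FROM sales
GROUP BY category
ORDER BY SUM(quantity)

All groups:
  Media: 91
  Electronics: 101
  Clothing: 110
  Tools: 154

Highest: Tools (154)
Lowest: Media (91)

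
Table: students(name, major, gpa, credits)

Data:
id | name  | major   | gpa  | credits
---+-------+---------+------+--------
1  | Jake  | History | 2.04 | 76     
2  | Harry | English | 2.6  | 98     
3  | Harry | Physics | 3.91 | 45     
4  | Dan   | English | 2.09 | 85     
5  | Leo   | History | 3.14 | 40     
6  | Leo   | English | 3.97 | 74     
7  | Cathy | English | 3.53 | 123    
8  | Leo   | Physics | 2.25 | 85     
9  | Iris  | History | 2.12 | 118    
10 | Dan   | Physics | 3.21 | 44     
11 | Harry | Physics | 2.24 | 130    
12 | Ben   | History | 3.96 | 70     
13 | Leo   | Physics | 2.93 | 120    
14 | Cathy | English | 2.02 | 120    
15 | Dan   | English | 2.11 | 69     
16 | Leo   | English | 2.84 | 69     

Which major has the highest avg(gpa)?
SELECT major, AVG(gpa) as val
FROM students
GROUP BY major
ORDER BY val DESC
LIMIT 1

Result: Physics with avg(gpa) = 2.91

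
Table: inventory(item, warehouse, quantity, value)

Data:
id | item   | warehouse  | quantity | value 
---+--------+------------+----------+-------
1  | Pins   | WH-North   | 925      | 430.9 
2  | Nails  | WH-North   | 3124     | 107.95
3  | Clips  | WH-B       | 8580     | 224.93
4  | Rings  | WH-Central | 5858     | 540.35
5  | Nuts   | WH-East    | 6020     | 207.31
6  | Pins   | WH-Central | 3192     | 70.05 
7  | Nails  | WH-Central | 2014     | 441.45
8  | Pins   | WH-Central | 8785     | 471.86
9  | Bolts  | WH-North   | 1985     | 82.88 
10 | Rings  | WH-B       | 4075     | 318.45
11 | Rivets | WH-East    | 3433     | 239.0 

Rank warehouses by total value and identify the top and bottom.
SELECT warehouse, SUM(value)
FROM inventory
GROUP BY warehouse
ORDER BY SUM(value)

All groups:
  WH-East: 446.31
  WH-B: 543.38
  WH-North: 621.73
  WH-Central: 1523.71

Highest: WH-Central (1523.71)
Lowest: WH-East (446.31)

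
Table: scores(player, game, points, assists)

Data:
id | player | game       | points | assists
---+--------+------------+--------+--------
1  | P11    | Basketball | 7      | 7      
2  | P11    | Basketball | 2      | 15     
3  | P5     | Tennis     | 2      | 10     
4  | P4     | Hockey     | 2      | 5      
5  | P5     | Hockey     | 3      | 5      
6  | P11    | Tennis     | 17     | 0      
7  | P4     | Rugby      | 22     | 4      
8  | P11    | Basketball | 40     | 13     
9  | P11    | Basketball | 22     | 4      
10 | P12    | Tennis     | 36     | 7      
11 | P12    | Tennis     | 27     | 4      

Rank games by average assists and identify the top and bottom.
SELECT game, AVG(assists)
FROM scores
GROUP BY game
ORDER BY AVG(assists)

All groups:
  Rugby: 4.00
  Hockey: 5.00
  Tennis: 5.25
  Basketball: 9.75

Highest: Basketball (9.75)
Lowest: Rugby (4.00)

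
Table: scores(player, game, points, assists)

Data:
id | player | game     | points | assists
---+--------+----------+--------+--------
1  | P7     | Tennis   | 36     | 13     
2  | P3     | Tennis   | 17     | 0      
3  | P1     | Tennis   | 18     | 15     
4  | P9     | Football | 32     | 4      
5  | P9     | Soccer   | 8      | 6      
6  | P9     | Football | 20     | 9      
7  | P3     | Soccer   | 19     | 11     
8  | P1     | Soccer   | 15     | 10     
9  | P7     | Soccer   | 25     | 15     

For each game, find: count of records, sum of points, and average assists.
SELECT game,
       COUNT(*) as cnt,
       SUM(points) as total_points,
       AVG(assists) as avg_assists
FROM scores
GROUP BY game

Result:
  Football: 2 records, 52 total points, 6.50 avg assists
  Soccer: 4 records, 67 total points, 10.50 avg assists
  Tennis: 3 records, 71 total points, 9.33 avg assists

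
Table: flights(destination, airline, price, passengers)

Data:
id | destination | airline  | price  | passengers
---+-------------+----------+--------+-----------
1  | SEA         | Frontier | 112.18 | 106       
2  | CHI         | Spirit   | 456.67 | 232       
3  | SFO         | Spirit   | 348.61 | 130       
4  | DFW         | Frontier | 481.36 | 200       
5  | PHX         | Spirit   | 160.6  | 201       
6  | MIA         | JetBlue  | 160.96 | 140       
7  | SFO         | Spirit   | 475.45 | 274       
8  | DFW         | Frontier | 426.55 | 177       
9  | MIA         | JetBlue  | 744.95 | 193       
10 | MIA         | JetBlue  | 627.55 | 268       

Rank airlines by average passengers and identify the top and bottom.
SELECT airline, AVG(passengers)
FROM flights
GROUP BY airline
ORDER BY AVG(passengers)

All groups:
  Frontier: 161.00
  JetBlue: 200.33
  Spirit: 209.25

Highest: Spirit (209.25)
Lowest: Frontier (161.00)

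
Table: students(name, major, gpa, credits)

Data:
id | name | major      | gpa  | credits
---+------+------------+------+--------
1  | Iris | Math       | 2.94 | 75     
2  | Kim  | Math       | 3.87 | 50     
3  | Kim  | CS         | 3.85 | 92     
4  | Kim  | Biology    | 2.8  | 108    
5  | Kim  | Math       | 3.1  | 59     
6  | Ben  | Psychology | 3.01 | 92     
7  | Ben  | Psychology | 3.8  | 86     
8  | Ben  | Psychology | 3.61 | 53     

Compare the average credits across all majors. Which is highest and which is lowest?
SELECT major, AVG(credits)
FROM students
GROUP BY major
ORDER BY AVG(credits)

All groups:
  Math: 61.33
  Psychology: 77.00
  CS: 92.00
  Biology: 108.00

Highest: Biology (108.00)
Lowest: Math (61.33)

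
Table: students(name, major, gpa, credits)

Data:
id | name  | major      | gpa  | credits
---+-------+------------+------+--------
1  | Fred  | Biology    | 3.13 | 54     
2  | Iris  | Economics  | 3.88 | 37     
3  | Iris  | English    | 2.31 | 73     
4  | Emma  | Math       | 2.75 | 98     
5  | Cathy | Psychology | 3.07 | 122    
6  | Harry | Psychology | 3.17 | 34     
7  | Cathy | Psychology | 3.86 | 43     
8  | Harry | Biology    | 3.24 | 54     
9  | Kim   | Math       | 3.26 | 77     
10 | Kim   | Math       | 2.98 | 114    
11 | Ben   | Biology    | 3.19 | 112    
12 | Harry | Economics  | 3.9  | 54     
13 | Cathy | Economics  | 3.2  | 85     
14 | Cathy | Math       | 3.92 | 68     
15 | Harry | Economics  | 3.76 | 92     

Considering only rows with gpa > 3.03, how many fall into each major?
SELECT major, COUNT(*)
FROM students
WHERE gpa > 3.03
GROUP BY major

Note: WHERE filters rows before grouping.

Result:
  Biology: 3
  Economics: 4
  Math: 2
  Psychology: 3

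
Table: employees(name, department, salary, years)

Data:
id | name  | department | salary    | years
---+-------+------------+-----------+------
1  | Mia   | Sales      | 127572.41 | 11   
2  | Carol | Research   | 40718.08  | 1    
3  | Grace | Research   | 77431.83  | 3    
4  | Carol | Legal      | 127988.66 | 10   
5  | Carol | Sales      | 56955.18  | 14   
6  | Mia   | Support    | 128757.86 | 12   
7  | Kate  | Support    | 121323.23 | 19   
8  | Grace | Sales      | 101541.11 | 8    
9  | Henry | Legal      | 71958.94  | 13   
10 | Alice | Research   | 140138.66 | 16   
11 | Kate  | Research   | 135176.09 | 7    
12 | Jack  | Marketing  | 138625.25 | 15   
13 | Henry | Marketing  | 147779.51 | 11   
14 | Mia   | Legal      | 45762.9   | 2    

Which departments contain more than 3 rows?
SELECT department, COUNT(*) as cnt
FROM employees
GROUP BY department
HAVING COUNT(*) > 3

Result:
  Research: 4

Note: HAVING filters groups after aggregation, WHERE filters rows before.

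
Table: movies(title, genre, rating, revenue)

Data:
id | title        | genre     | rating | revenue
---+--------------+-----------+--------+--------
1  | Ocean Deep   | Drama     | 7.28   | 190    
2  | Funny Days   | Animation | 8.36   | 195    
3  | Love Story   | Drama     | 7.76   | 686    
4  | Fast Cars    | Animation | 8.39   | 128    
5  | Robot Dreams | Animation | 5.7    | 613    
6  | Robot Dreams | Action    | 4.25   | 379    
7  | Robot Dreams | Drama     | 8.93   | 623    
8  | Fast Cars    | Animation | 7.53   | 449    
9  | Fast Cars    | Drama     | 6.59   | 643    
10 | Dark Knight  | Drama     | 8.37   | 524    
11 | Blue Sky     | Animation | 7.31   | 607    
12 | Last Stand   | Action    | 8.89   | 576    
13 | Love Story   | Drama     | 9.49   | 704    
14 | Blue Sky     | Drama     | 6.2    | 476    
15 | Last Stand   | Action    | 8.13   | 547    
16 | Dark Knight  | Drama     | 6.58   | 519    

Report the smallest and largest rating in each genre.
SELECT genre, MIN(rating), MAX(rating)
FROM movies
GROUP BY genre

Result:
  Action: min=4.25, max=8.89
  Animation: min=5.70, max=8.39
  Drama: min=6.20, max=9.49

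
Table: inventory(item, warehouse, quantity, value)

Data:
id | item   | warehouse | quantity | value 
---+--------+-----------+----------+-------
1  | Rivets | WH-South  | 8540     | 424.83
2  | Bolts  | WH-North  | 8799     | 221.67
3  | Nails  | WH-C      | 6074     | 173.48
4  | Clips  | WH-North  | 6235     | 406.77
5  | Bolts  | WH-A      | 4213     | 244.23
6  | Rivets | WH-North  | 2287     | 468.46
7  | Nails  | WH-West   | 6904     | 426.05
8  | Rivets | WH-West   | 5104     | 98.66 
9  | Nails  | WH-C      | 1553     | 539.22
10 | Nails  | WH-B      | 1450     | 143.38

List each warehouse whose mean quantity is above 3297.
SELECT warehouse, AVG(quantity)
FROM inventory
GROUP BY warehouse
HAVING AVG(quantity) > 3297

Result:
  WH-A: avg=4213.00
  WH-C: avg=3813.50
  WH-North: avg=5773.67
  WH-South: avg=8540.00
  WH-West: avg=6004.00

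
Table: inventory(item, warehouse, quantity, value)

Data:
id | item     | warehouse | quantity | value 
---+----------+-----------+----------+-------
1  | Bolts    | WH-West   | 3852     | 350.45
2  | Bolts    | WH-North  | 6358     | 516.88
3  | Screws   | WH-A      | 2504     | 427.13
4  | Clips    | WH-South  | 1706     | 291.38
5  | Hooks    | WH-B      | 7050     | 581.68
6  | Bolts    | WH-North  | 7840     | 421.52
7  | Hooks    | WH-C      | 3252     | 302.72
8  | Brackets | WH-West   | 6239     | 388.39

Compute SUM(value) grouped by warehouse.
SELECT warehouse, SUM(value) as result
FROM inventory
GROUP BY warehouse

Result:
  WH-A: 427.13
  WH-B: 581.68
  WH-C: 302.72
  WH-North: 938.40
  WH-South: 291.38
  WH-West: 738.84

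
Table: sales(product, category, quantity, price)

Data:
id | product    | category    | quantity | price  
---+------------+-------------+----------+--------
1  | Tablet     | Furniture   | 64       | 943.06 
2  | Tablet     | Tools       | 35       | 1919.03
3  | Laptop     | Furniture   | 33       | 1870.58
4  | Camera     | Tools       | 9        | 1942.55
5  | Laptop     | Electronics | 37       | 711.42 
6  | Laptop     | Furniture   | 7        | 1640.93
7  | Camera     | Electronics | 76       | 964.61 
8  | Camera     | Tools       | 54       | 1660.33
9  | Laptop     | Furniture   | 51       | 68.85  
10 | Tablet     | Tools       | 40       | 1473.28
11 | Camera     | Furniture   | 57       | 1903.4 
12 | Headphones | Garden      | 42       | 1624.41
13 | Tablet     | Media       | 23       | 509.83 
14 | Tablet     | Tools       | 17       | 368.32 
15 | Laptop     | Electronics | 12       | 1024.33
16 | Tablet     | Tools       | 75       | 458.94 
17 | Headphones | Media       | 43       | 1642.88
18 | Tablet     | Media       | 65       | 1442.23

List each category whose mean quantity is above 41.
SELECT category, AVG(quantity)
FROM sales
GROUP BY category
HAVING AVG(quantity) > 41

Result:
  Electronics: avg=41.67
  Furniture: avg=42.40
  Garden: avg=42.00
  Media: avg=43.67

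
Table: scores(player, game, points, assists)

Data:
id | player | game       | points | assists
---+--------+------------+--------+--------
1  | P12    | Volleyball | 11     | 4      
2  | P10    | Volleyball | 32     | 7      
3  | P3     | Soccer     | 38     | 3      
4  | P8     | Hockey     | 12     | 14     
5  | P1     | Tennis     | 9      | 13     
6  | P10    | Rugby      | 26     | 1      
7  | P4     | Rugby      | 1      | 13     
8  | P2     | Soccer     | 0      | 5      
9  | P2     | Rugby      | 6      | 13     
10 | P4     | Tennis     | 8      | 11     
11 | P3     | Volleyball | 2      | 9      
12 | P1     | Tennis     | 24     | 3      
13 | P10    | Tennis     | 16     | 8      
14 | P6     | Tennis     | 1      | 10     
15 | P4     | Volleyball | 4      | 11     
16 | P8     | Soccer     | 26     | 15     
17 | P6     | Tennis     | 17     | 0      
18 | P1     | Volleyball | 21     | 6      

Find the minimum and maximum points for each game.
SELECT game, MIN(points), MAX(points)
FROM scores
GROUP BY game

Result:
  Hockey: min=12, max=12
  Rugby: min=1, max=26
  Soccer: min=0, max=38
  Tennis: min=1, max=24
  Volleyball: min=2, max=32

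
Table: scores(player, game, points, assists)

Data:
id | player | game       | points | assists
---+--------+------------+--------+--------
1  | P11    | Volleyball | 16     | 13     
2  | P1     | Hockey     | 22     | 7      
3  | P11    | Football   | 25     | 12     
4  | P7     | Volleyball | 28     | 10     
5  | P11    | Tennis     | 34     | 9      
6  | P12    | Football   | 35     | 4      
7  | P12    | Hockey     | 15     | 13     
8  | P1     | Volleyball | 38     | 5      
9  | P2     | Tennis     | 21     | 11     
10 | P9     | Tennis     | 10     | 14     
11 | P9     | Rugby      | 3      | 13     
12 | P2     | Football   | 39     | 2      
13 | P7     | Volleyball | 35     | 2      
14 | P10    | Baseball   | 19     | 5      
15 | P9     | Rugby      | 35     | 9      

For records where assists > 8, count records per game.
SELECT game, COUNT(*)
FROM scores
WHERE assists > 8
GROUP BY game

Note: WHERE filters rows before grouping.

Result:
  Football: 1
  Hockey: 1
  Rugby: 2
  Tennis: 3
  Volleyball: 2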